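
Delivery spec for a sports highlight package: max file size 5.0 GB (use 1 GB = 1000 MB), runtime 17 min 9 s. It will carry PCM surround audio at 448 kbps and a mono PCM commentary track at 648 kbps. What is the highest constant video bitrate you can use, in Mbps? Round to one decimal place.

37.8 Mbps

Budget: 5.0 GB = 40000.0 Mb.
17 min 9 s = 1029 s
Total bitrate budget: 40000.0 Mb / 1029 s = 38.873 Mbps.
Audio total: 448 + 648 = 1096 kbps = 1.096 Mbps.
Video: 38.873 − 1.096 = 37.777 Mbps.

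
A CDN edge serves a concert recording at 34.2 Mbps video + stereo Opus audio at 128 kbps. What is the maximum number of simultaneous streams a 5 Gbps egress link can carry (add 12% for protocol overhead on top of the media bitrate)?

Audio: 128 kbps = 0.128 Mbps.
Per-viewer media rate: 34.328 Mbps.
On the wire with 12% overhead: 38.447 Mbps.
5 Gbps = 5,000 Mbps; 5,000 / 38.447 = 130.05 → 130 viewers.

130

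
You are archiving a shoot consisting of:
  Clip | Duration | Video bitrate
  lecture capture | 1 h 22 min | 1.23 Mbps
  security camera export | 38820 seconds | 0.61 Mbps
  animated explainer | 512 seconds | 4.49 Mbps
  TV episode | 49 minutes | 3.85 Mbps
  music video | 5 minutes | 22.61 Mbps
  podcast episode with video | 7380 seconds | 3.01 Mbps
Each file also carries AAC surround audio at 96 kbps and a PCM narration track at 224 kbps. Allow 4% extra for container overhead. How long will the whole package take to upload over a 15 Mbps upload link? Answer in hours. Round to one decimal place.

Audio total: 96 + 224 = 320 kbps = 0.320 Mbps.
lecture capture: 1.550 Mbps × 4920 s × 1.04 = 7931.0 Mb
security camera export: 0.930 Mbps × 38820 s × 1.04 = 37546.7 Mb
animated explainer: 4.810 Mbps × 512 s × 1.04 = 2561.2 Mb
TV episode: 4.170 Mbps × 2940 s × 1.04 = 12750.2 Mb
music video: 22.930 Mbps × 300 s × 1.04 = 7154.2 Mb
podcast episode with video: 3.330 Mbps × 7380 s × 1.04 = 25558.4 Mb
Total: 93501.7 Mb = 11687.7 MB.
At 15 Mbps: 93501.7 / 15 = 6233 s ≈ 1.73 hours.

1.7 hours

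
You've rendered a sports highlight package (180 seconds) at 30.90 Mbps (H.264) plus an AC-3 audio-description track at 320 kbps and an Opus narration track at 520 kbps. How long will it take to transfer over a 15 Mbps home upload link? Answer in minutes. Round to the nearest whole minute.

Audio total: 320 + 520 = 840 kbps = 0.840 Mbps.
Total bitrate: 31.740 Mbps.
File: 31.740 Mbps × 180 s = 5713.2 Mb.
At 15 Mbps: 5713.2 / 15 = 380.9 s ≈ 6.35 minutes.

6 minutes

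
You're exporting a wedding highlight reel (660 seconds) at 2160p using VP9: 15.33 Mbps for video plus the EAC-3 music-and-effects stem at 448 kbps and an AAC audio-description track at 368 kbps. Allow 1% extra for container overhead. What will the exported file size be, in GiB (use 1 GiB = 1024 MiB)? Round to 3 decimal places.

Audio total: 448 + 368 = 816 kbps = 0.816 Mbps.
Total bitrate: 15.33 + 0.816 = 16.146 Mbps.
Stream data: 16.146 Mbps × 660 s = 10656.4 Mb.
With 1% container overhead: ×1.01.
10,763 Mb = 1,345,365,450 bytes ÷ 1,073,741,824 = 1.253 GiB.

1.253 GiB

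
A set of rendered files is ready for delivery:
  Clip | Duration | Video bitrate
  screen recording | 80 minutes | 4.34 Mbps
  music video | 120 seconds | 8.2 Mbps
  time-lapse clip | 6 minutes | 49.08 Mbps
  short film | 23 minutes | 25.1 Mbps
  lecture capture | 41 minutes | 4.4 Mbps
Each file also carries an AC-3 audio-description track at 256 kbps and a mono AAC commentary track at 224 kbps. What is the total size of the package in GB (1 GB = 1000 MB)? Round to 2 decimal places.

Audio total: 256 + 224 = 480 kbps = 0.480 Mbps.
screen recording: 4.820 Mbps × 4800 s = 23136.0 Mb
music video: 8.680 Mbps × 120 s = 1041.6 Mb
time-lapse clip: 49.560 Mbps × 360 s = 17841.6 Mb
short film: 25.580 Mbps × 1380 s = 35300.4 Mb
lecture capture: 4.880 Mbps × 2460 s = 12004.8 Mb
Total: 89324.4 Mb = 11165.5 MB.
= 11.17 GB.

11.17 GB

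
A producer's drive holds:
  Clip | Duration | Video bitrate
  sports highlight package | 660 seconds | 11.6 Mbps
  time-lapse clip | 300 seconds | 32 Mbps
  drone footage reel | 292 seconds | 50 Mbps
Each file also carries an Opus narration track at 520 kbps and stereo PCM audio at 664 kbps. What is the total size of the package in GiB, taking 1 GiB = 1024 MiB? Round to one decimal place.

Audio total: 520 + 664 = 1184 kbps = 1.184 Mbps.
sports highlight package: 12.784 Mbps × 660 s = 8437.4 Mb
time-lapse clip: 33.184 Mbps × 300 s = 9955.2 Mb
drone footage reel: 51.184 Mbps × 292 s = 14945.7 Mb
Total: 33338.4 Mb = 4167.3 MB.
= 3.881 GiB.

3.9 GiB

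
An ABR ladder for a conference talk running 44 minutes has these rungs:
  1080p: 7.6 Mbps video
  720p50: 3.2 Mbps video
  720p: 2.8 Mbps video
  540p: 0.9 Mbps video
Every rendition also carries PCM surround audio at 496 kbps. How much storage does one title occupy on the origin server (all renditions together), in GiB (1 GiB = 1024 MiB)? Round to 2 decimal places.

5.07 GiB

44 min = 2640 s
Audio: 496 kbps = 0.496 Mbps.
Sum of rendition bitrates: (7.6+0.496) + (3.2+0.496) + (2.8+0.496) + (0.9+0.496) = 16.484 Mbps.
× 2640 s = 43,518 Mb = 5,440 MB = 5.066 GiB.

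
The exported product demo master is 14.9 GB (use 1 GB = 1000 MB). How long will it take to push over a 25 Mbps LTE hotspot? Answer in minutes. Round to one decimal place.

File: 14.9 GB = 119200.0 Mb.
At 25 Mbps: 119200.0 / 25 = 4768.0 s ≈ 79.5 minutes.

79.5 minutes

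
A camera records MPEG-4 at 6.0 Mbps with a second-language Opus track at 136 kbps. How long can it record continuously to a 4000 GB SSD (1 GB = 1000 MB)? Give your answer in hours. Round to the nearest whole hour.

Audio: 136 kbps = 0.136 Mbps.
Total bitrate: 6.0 + 0.136 = 6.136 Mbps.
Capacity: 4000 GB = 32,000,000 Mb.
Recording time: 32,000,000 / 6.136 = 5,215,124 s ≈ 1,449 hours.

1449 hours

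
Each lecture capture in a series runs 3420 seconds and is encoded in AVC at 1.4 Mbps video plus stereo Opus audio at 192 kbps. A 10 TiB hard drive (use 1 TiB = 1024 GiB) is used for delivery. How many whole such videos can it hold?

16155

Audio: 192 kbps = 0.192 Mbps.
Total bitrate: 1.592 Mbps.
Per item: 1.592 Mbps × 3420 s = 5,445 Mb = 680.6 MB.
Capacity: 10 TiB = 87,960,930 Mb; 16155.51 items → 16155 complete.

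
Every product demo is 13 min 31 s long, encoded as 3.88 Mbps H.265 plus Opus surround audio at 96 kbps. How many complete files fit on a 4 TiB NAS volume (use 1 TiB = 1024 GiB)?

10911

13 min 31 s = 811 s
Audio: 96 kbps = 0.096 Mbps.
Total bitrate: 3.976 Mbps.
Per item: 3.976 Mbps × 811 s = 3,225 Mb = 403.1 MB.
Capacity: 4 TiB = 35,184,372 Mb; 10911.45 items → 10911 complete.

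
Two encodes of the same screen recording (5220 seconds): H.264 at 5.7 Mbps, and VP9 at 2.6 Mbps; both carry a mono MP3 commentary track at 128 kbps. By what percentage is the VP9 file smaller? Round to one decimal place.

Audio: 128 kbps = 0.128 Mbps.
H.264: 5.828 Mbps × 5220 s = 30422.2 Mb = 3.542 GiB.
VP9: 2.728 Mbps × 5220 s = 14240.2 Mb = 1.658 GiB.
Reduction: (1 − 1.658/3.542) × 100 = 53.19%.

53.2%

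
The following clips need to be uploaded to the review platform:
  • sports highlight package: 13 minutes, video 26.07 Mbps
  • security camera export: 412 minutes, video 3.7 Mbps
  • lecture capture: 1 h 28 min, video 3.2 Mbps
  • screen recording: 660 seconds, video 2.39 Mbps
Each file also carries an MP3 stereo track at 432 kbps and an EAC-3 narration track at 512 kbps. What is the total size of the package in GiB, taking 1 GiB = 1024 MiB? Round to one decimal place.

Audio total: 432 + 512 = 944 kbps = 0.944 Mbps.
sports highlight package: 27.014 Mbps × 780 s = 21070.9 Mb
security camera export: 4.644 Mbps × 24720 s = 114799.7 Mb
lecture capture: 4.144 Mbps × 5280 s = 21880.3 Mb
screen recording: 3.334 Mbps × 660 s = 2200.4 Mb
Total: 159951.4 Mb = 19993.9 MB.
= 18.62 GiB.

18.6 GiB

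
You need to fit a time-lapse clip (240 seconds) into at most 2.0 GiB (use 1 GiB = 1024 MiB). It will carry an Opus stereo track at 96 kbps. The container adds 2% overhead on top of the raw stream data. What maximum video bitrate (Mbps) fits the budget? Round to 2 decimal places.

70.08 Mbps

Budget: 2.0 GiB = 17179.9 Mb.
Stream payload after overhead: 17179.9 / 1.02 = 16843.0 Mb.
Total bitrate budget: 16843.0 Mb / 240 s = 70.179 Mbps.
Audio: 96 kbps = 0.096 Mbps.
Video: 70.179 − 0.096 = 70.083 Mbps.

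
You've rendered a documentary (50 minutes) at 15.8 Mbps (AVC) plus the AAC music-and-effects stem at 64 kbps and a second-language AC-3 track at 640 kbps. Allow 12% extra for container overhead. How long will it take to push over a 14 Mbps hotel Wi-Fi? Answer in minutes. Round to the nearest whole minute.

50 min = 3000 s
Audio total: 64 + 640 = 704 kbps = 0.704 Mbps.
Total bitrate: 16.504 Mbps.
File: 16.504 Mbps × 3000 s = 49512.0 Mb.
With 12% container overhead: ×1.12. → 55453.4 Mb.
At 14 Mbps: 55453.4 / 14 = 3961.0 s ≈ 66 minutes.

66 minutes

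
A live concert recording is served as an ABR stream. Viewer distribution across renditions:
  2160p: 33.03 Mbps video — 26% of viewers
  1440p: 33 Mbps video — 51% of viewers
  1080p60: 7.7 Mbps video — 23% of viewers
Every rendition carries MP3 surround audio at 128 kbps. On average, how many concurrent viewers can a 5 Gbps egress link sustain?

183

Audio: 128 kbps = 0.128 Mbps.
Average per-viewer bitrate: 0.26×33.158 + 0.51×33.128 + 0.23×7.828 = 27.317 Mbps.
5 Gbps = 5,000 Mbps; 5,000 / 27.317 = 183.04 → 183.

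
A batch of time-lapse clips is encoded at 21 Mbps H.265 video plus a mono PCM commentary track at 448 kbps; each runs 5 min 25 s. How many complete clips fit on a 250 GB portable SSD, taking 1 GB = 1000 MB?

5 min 25 s = 325 s
Audio: 448 kbps = 0.448 Mbps.
Total bitrate: 21.448 Mbps.
Per item: 21.448 Mbps × 325 s = 6,971 Mb = 871.3 MB.
Capacity: 250 GB = 2,000,000 Mb; 286.92 items → 286 complete.

286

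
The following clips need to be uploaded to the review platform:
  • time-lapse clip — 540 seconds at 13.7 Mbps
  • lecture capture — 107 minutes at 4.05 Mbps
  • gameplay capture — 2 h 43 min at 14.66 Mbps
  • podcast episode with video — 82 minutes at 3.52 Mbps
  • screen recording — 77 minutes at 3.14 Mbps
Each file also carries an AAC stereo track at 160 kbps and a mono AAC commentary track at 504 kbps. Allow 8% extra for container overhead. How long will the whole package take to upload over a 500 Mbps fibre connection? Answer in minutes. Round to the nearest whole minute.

Audio total: 160 + 504 = 664 kbps = 0.664 Mbps.
time-lapse clip: 14.364 Mbps × 540 s × 1.08 = 8377.1 Mb
lecture capture: 4.714 Mbps × 6420 s × 1.08 = 32685.0 Mb
gameplay capture: 15.324 Mbps × 9780 s × 1.08 = 161858.2 Mb
podcast episode with video: 4.184 Mbps × 4920 s × 1.08 = 22232.1 Mb
screen recording: 3.804 Mbps × 4620 s × 1.08 = 18980.4 Mb
Total: 244132.8 Mb = 30516.6 MB.
At 500 Mbps: 244132.8 / 500 = 488 s ≈ 8.14 minutes.

8 minutes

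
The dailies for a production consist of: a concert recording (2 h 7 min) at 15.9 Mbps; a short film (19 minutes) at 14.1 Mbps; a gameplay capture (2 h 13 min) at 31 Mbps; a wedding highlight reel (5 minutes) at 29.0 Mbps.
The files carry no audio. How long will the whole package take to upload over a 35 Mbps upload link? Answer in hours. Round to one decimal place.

3.1 hours

concert recording: 15.900 Mbps × 7620 s = 121158.0 Mb
short film: 14.100 Mbps × 1140 s = 16074.0 Mb
gameplay capture: 31.000 Mbps × 7980 s = 247380.0 Mb
wedding highlight reel: 29.000 Mbps × 300 s = 8700.0 Mb
Total: 393312.0 Mb = 49164.0 MB.
At 35 Mbps: 393312.0 / 35 = 11237 s ≈ 3.12 hours.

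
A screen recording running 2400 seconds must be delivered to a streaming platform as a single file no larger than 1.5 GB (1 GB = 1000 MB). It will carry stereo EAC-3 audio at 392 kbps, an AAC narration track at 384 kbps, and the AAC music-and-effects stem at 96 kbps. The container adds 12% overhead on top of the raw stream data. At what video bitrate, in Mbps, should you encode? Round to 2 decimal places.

Budget: 1.5 GB = 12000.0 Mb.
Stream payload after overhead: 12000.0 / 1.12 = 10714.3 Mb.
Total bitrate budget: 10714.3 Mb / 2400 s = 4.464 Mbps.
Audio total: 392 + 384 + 96 = 872 kbps = 0.872 Mbps.
Video: 4.464 − 0.872 = 3.592 Mbps.

3.59 Mbps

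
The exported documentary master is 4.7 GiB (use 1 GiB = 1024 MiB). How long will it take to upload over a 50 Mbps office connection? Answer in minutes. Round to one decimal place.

File: 4.7 GiB = 40372.7 Mb.
At 50 Mbps: 40372.7 / 50 = 807.5 s ≈ 13.5 minutes.

13.5 minutes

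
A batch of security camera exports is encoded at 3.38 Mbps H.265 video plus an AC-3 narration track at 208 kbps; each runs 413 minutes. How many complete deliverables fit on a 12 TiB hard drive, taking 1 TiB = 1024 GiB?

1187

413 min = 24780 s
Audio: 208 kbps = 0.208 Mbps.
Total bitrate: 3.588 Mbps.
Per item: 3.588 Mbps × 24780 s = 88,911 Mb = 11,114 MB.
Capacity: 12 TiB = 105,553,116 Mb; 1187.18 items → 1187 complete.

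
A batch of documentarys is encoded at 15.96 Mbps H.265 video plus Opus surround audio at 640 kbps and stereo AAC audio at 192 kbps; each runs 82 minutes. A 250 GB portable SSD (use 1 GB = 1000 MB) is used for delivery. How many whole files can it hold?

82 min = 4920 s
Audio total: 640 + 192 = 832 kbps = 0.832 Mbps.
Total bitrate: 16.792 Mbps.
Per item: 16.792 Mbps × 4920 s = 82,617 Mb = 10,327 MB.
Capacity: 250 GB = 2,000,000 Mb; 24.21 items → 24 complete.

24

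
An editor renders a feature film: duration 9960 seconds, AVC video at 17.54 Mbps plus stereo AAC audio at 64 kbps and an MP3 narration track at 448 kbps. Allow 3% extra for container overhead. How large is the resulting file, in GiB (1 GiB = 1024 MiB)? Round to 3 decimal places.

Audio total: 64 + 448 = 512 kbps = 0.512 Mbps.
Total bitrate: 17.54 + 0.512 = 18.052 Mbps.
Stream data: 18.052 Mbps × 9960 s = 179797.9 Mb.
With 3% container overhead: ×1.03.
185,192 Mb = 23,148,982,200 bytes ÷ 1,073,741,824 = 21.56 GiB.

21.559 GiB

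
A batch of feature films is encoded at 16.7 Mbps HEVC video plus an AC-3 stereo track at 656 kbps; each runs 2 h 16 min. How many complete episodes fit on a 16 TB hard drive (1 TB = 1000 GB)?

2 h 16 min = 136 min = 8160 s
Audio: 656 kbps = 0.656 Mbps.
Total bitrate: 17.356 Mbps.
Per item: 17.356 Mbps × 8160 s = 141,625 Mb = 17,703 MB.
Capacity: 16 TB = 128,000,000 Mb; 903.80 items → 903 complete.

903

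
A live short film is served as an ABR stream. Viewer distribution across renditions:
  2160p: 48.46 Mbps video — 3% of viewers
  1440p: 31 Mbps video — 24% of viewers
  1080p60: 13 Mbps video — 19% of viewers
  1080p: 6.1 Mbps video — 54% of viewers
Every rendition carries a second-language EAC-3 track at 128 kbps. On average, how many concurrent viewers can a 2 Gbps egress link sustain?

Audio: 128 kbps = 0.128 Mbps.
Average per-viewer bitrate: 0.03×48.588 + 0.24×31.128 + 0.19×13.128 + 0.54×6.228 = 14.786 Mbps.
2 Gbps = 2,000 Mbps; 2,000 / 14.786 = 135.26 → 135.

135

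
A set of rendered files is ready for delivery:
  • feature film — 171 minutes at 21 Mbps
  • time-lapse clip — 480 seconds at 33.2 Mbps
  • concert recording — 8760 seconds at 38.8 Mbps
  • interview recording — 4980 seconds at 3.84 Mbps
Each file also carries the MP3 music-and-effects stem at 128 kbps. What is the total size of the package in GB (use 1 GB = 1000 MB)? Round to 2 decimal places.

74.19 GB

Audio: 128 kbps = 0.128 Mbps.
feature film: 21.128 Mbps × 10260 s = 216773.3 Mb
time-lapse clip: 33.328 Mbps × 480 s = 15997.4 Mb
concert recording: 38.928 Mbps × 8760 s = 341009.3 Mb
interview recording: 3.968 Mbps × 4980 s = 19760.6 Mb
Total: 593540.6 Mb = 74192.6 MB.
= 74.19 GB.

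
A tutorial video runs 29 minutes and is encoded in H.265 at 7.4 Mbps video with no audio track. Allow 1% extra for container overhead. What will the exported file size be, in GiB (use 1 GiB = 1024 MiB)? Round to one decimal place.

1.5 GiB

29 min = 1740 s
Total bitrate: 7.4 Mbps.
Stream data: 7.400 Mbps × 1740 s = 12876.0 Mb.
With 1% container overhead: ×1.01.
13,005 Mb = 1,625,595,000 bytes ÷ 1,073,741,824 = 1.514 GiB.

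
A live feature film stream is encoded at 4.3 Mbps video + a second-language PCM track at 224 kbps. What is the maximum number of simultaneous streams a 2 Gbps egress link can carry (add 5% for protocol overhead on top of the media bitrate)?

421

Audio: 224 kbps = 0.224 Mbps.
Per-viewer media rate: 4.524 Mbps.
On the wire with 5% overhead: 4.750 Mbps.
2 Gbps = 2,000 Mbps; 2,000 / 4.750 = 421.03 → 421 viewers.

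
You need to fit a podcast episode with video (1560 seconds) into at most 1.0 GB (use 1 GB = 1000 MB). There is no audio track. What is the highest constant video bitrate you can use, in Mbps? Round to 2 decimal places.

Budget: 1.0 GB = 8000.0 Mb.
Total bitrate budget: 8000.0 Mb / 1560 s = 5.128 Mbps.

5.13 Mbps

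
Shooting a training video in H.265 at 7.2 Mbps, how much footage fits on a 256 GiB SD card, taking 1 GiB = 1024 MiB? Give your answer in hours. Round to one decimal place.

Capacity: 256 GiB = 2,199,023 Mb.
Recording time: 2,199,023 / 7.200 = 305,420 s ≈ 84.8 hours.

84.8 hours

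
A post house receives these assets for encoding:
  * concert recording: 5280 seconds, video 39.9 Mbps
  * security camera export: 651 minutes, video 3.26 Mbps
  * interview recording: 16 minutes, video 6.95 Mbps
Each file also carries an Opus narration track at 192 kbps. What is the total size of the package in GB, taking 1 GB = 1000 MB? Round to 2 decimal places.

Audio: 192 kbps = 0.192 Mbps.
concert recording: 40.092 Mbps × 5280 s = 211685.8 Mb
security camera export: 3.452 Mbps × 39060 s = 134835.1 Mb
interview recording: 7.142 Mbps × 960 s = 6856.3 Mb
Total: 353377.2 Mb = 44172.2 MB.
= 44.17 GB.

44.17 GB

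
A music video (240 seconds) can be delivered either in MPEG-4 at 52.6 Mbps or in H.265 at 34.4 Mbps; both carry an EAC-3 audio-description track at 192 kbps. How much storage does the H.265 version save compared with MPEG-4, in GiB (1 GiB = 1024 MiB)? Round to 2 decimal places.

Audio: 192 kbps = 0.192 Mbps.
MPEG-4: 52.792 Mbps × 240 s = 12670.1 Mb = 1.475 GiB.
H.265: 34.592 Mbps × 240 s = 8302.1 Mb = 0.966 GiB.
Saving: 1.475 − 0.966 = 0.509 GiB.

0.51 GiB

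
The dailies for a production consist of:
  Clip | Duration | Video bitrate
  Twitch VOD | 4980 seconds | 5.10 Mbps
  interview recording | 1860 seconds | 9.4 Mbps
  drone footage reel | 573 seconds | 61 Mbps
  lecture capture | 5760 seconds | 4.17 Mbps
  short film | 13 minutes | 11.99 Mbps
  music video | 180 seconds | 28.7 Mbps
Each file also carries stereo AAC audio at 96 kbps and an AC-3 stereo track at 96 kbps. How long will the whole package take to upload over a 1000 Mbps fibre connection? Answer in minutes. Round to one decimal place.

Audio total: 96 + 96 = 192 kbps = 0.192 Mbps.
Twitch VOD: 5.292 Mbps × 4980 s = 26354.2 Mb
interview recording: 9.592 Mbps × 1860 s = 17841.1 Mb
drone footage reel: 61.192 Mbps × 573 s = 35063.0 Mb
lecture capture: 4.362 Mbps × 5760 s = 25125.1 Mb
short film: 12.182 Mbps × 780 s = 9502.0 Mb
music video: 28.892 Mbps × 180 s = 5200.6 Mb
Total: 119085.9 Mb = 14885.7 MB.
At 1000 Mbps: 119085.9 / 1000 = 119 s ≈ 1.98 minutes.

2.0 minutes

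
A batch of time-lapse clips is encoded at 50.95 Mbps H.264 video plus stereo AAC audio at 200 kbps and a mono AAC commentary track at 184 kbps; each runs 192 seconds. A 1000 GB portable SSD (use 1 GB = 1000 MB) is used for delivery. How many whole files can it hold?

811

Audio total: 200 + 184 = 384 kbps = 0.384 Mbps.
Total bitrate: 51.334 Mbps.
Per item: 51.334 Mbps × 192 s = 9,856 Mb = 1,232 MB.
Capacity: 1000 GB = 8,000,000 Mb; 811.68 items → 811 complete.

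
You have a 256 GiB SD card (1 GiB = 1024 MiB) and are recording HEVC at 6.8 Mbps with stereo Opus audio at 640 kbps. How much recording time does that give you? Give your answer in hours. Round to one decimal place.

82.1 hours

Audio: 640 kbps = 0.640 Mbps.
Total bitrate: 6.8 + 0.640 = 7.440 Mbps.
Capacity: 256 GiB = 2,199,023 Mb.
Recording time: 2,199,023 / 7.440 = 295,568 s ≈ 82.1 hours.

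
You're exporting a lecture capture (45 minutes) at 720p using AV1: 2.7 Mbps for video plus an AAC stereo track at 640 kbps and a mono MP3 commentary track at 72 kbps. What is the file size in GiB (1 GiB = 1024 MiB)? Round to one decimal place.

45 min = 2700 s
Audio total: 640 + 72 = 712 kbps = 0.712 Mbps.
Total bitrate: 2.7 + 0.712 = 3.412 Mbps.
Stream data: 3.412 Mbps × 2700 s = 9212.4 Mb.
9,212 Mb = 1,151,550,000 bytes ÷ 1,073,741,824 = 1.072 GiB.

1.1 GiB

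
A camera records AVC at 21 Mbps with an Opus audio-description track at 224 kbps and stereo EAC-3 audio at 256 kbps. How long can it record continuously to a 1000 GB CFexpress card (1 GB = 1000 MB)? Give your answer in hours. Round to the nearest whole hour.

103 hours

Audio total: 224 + 256 = 480 kbps = 0.480 Mbps.
Total bitrate: 21 + 0.480 = 21.480 Mbps.
Capacity: 1000 GB = 8,000,000 Mb.
Recording time: 8,000,000 / 21.480 = 372,439 s ≈ 103 hours.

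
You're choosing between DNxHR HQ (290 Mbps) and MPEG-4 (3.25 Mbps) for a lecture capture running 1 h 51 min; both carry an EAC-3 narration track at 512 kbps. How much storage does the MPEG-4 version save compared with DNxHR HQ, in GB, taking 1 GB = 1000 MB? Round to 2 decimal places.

1 h 51 min = 111 min = 6660 s
Audio: 512 kbps = 0.512 Mbps.
DNxHR HQ: 290.512 Mbps × 6660 s = 1934809.9 Mb = 241.851 GB.
MPEG-4: 3.762 Mbps × 6660 s = 25054.9 Mb = 3.132 GB.
Saving: 241.851 − 3.132 = 238.719 GB.

238.72 GB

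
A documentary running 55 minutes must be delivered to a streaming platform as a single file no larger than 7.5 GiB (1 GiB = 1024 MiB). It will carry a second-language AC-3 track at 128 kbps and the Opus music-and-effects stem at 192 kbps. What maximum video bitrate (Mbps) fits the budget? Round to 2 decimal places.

19.20 Mbps

Budget: 7.5 GiB = 64424.5 Mb.
55 min = 3300 s
Total bitrate budget: 64424.5 Mb / 3300 s = 19.523 Mbps.
Audio total: 128 + 192 = 320 kbps = 0.320 Mbps.
Video: 19.523 − 0.320 = 19.203 Mbps.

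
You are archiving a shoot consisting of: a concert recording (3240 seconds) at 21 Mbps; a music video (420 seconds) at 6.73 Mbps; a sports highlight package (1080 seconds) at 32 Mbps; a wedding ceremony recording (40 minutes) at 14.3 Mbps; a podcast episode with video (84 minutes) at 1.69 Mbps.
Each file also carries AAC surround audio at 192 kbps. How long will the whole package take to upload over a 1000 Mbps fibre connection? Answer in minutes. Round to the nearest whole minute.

Audio: 192 kbps = 0.192 Mbps.
concert recording: 21.192 Mbps × 3240 s = 68662.1 Mb
music video: 6.922 Mbps × 420 s = 2907.2 Mb
sports highlight package: 32.192 Mbps × 1080 s = 34767.4 Mb
wedding ceremony recording: 14.492 Mbps × 2400 s = 34780.8 Mb
podcast episode with video: 1.882 Mbps × 5040 s = 9485.3 Mb
Total: 150602.8 Mb = 18825.3 MB.
At 1000 Mbps: 150602.8 / 1000 = 151 s ≈ 2.51 minutes.

3 minutes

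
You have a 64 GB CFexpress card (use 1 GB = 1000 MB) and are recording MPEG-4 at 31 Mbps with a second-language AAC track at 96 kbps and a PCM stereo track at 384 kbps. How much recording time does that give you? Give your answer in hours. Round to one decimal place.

4.5 hours

Audio total: 96 + 384 = 480 kbps = 0.480 Mbps.
Total bitrate: 31 + 0.480 = 31.480 Mbps.
Capacity: 64 GB = 512,000 Mb.
Recording time: 512,000 / 31.480 = 16,264 s ≈ 4.52 hours.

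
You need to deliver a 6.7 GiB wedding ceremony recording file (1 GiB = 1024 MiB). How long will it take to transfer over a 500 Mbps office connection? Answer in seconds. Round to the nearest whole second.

115 seconds

File: 6.7 GiB = 57552.6 Mb.
At 500 Mbps: 57552.6 / 500 = 115.1 s ≈ 115 seconds.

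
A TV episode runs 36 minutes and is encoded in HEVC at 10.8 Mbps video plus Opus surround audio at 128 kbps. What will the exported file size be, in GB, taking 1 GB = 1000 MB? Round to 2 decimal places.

2.95 GB

36 min = 2160 s
Audio: 128 kbps = 0.128 Mbps.
Total bitrate: 10.8 + 0.128 = 10.928 Mbps.
Stream data: 10.928 Mbps × 2160 s = 23604.5 Mb.
23,604 Mb ÷ 8 = 2,951 MB → 2.951 GB.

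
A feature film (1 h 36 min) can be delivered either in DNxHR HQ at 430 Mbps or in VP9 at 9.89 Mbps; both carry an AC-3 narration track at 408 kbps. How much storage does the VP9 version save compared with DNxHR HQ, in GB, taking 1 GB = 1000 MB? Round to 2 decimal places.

1 h 36 min = 96 min = 5760 s
Audio: 408 kbps = 0.408 Mbps.
DNxHR HQ: 430.408 Mbps × 5760 s = 2479150.1 Mb = 309.894 GB.
VP9: 10.298 Mbps × 5760 s = 59316.5 Mb = 7.415 GB.
Saving: 309.894 − 7.415 = 302.479 GB.

302.48 GB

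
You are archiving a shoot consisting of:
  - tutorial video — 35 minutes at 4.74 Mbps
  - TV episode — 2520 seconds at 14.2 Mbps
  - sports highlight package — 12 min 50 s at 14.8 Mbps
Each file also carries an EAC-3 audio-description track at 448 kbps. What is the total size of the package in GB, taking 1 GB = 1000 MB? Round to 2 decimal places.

Audio: 448 kbps = 0.448 Mbps.
tutorial video: 5.188 Mbps × 2100 s = 10894.8 Mb
TV episode: 14.648 Mbps × 2520 s = 36913.0 Mb
sports highlight package: 15.248 Mbps × 770 s = 11741.0 Mb
Total: 59548.7 Mb = 7443.6 MB.
= 7.444 GB.

7.44 GB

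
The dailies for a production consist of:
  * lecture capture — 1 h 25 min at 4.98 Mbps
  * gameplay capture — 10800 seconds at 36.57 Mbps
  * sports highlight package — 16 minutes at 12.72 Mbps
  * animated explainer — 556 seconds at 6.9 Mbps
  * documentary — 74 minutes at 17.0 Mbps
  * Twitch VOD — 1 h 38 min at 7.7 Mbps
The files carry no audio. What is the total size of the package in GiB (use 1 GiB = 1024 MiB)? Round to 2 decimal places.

64.86 GiB

lecture capture: 4.980 Mbps × 5100 s = 25398.0 Mb
gameplay capture: 36.570 Mbps × 10800 s = 394956.0 Mb
sports highlight package: 12.720 Mbps × 960 s = 12211.2 Mb
animated explainer: 6.900 Mbps × 556 s = 3836.4 Mb
documentary: 17.000 Mbps × 4440 s = 75480.0 Mb
Twitch VOD: 7.700 Mbps × 5880 s = 45276.0 Mb
Total: 557157.6 Mb = 69644.7 MB.
= 64.86 GiB.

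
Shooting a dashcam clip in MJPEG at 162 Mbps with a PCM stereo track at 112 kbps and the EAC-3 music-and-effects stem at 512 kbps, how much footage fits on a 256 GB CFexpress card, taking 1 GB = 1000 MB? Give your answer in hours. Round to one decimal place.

Audio total: 112 + 512 = 624 kbps = 0.624 Mbps.
Total bitrate: 162 + 0.624 = 162.624 Mbps.
Capacity: 256 GB = 2,048,000 Mb.
Recording time: 2,048,000 / 162.624 = 12,593 s ≈ 3.50 hours.

3.5 hours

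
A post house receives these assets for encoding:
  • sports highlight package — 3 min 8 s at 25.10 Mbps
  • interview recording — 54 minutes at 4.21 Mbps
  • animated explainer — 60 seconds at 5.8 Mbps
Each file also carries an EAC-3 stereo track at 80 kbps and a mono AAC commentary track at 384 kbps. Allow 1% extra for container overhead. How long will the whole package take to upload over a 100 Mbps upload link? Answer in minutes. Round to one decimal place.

3.4 minutes

Audio total: 80 + 384 = 464 kbps = 0.464 Mbps.
sports highlight package: 25.564 Mbps × 188 s × 1.01 = 4854.1 Mb
interview recording: 4.674 Mbps × 3240 s × 1.01 = 15295.2 Mb
animated explainer: 6.264 Mbps × 60 s × 1.01 = 379.6 Mb
Total: 20528.9 Mb = 2566.1 MB.
At 100 Mbps: 20528.9 / 100 = 205 s ≈ 3.42 minutes.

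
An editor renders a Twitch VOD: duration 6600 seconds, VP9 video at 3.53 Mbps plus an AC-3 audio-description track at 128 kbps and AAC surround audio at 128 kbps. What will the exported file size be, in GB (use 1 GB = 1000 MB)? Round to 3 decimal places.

Audio total: 128 + 128 = 256 kbps = 0.256 Mbps.
Total bitrate: 3.53 + 0.256 = 3.786 Mbps.
Stream data: 3.786 Mbps × 6600 s = 24987.6 Mb.
24,988 Mb ÷ 8 = 3,123 MB → 3.123 GB.

3.123 GB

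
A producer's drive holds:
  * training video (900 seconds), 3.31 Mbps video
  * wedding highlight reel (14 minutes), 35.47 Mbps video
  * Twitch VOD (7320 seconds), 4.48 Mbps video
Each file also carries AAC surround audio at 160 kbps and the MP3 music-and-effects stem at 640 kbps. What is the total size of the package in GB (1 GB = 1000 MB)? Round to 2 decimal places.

Audio total: 160 + 640 = 800 kbps = 0.800 Mbps.
training video: 4.110 Mbps × 900 s = 3699.0 Mb
wedding highlight reel: 36.270 Mbps × 840 s = 30466.8 Mb
Twitch VOD: 5.280 Mbps × 7320 s = 38649.6 Mb
Total: 72815.4 Mb = 9101.9 MB.
= 9.102 GB.

9.10 GB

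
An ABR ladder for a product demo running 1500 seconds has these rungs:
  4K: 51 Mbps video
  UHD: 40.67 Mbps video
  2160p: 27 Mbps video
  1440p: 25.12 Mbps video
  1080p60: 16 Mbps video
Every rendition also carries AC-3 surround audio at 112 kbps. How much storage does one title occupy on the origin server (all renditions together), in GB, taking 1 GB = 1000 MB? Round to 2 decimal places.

30.07 GB

Audio: 112 kbps = 0.112 Mbps.
Sum of rendition bitrates: (51+0.112) + (40.67+0.112) + (27+0.112) + (25.12+0.112) + (16+0.112) = 160.350 Mbps.
× 1500 s = 240,525 Mb = 30,066 MB = 30.07 GB.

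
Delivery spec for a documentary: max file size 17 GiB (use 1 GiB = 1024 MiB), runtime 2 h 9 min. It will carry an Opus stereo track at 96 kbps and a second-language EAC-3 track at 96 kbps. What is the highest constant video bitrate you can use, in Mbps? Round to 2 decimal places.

18.67 Mbps

Budget: 17 GiB = 146028.9 Mb.
2 h 9 min = 129 min = 7740 s
Total bitrate budget: 146028.9 Mb / 7740 s = 18.867 Mbps.
Audio total: 96 + 96 = 192 kbps = 0.192 Mbps.
Video: 18.867 − 0.192 = 18.675 Mbps.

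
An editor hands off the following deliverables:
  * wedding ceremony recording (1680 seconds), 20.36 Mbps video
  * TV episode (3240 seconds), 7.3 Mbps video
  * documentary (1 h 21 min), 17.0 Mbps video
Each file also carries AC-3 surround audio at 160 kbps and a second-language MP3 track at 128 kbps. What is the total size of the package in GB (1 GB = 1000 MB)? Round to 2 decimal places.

17.91 GB

Audio total: 160 + 128 = 288 kbps = 0.288 Mbps.
wedding ceremony recording: 20.648 Mbps × 1680 s = 34688.6 Mb
TV episode: 7.588 Mbps × 3240 s = 24585.1 Mb
documentary: 17.288 Mbps × 4860 s = 84019.7 Mb
Total: 143293.4 Mb = 17911.7 MB.
= 17.91 GB.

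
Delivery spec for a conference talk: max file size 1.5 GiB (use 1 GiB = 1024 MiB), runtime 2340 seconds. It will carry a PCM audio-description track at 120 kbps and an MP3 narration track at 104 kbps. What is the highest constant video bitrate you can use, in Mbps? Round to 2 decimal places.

Budget: 1.5 GiB = 12884.9 Mb.
Total bitrate budget: 12884.9 Mb / 2340 s = 5.506 Mbps.
Audio total: 120 + 104 = 224 kbps = 0.224 Mbps.
Video: 5.506 − 0.224 = 5.282 Mbps.

5.28 Mbps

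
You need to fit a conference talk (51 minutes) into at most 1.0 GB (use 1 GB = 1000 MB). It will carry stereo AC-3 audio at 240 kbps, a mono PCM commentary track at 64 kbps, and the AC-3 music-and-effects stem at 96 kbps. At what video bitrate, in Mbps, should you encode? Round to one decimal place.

Budget: 1.0 GB = 8000.0 Mb.
51 min = 3060 s
Total bitrate budget: 8000.0 Mb / 3060 s = 2.614 Mbps.
Audio total: 240 + 64 + 96 = 400 kbps = 0.400 Mbps.
Video: 2.614 − 0.400 = 2.214 Mbps.

2.2 Mbps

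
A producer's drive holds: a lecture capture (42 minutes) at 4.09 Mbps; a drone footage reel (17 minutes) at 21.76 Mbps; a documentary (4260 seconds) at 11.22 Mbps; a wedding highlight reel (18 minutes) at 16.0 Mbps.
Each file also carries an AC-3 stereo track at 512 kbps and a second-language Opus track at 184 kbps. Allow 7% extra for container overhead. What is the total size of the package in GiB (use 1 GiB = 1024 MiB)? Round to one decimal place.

12.9 GiB

Audio total: 512 + 184 = 696 kbps = 0.696 Mbps.
lecture capture: 4.786 Mbps × 2520 s × 1.07 = 12905.0 Mb
drone footage reel: 22.456 Mbps × 1020 s × 1.07 = 24508.5 Mb
documentary: 11.916 Mbps × 4260 s × 1.07 = 54315.5 Mb
wedding highlight reel: 16.696 Mbps × 1080 s × 1.07 = 19293.9 Mb
Total: 111022.9 Mb = 13877.9 MB.
= 12.92 GiB.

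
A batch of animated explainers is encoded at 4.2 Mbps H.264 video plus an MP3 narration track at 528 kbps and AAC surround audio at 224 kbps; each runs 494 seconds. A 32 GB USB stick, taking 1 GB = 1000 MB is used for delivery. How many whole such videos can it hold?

104

Audio total: 528 + 224 = 752 kbps = 0.752 Mbps.
Total bitrate: 4.952 Mbps.
Per item: 4.952 Mbps × 494 s = 2,446 Mb = 305.8 MB.
Capacity: 32 GB = 256,000 Mb; 104.65 items → 104 complete.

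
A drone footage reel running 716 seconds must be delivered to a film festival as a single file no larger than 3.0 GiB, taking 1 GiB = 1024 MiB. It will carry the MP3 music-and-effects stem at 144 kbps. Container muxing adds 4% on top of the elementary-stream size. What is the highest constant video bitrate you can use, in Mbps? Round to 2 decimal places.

Budget: 3.0 GiB = 25769.8 Mb.
Stream payload after overhead: 25769.8 / 1.04 = 24778.7 Mb.
Total bitrate budget: 24778.7 Mb / 716 s = 34.607 Mbps.
Audio: 144 kbps = 0.144 Mbps.
Video: 34.607 − 0.144 = 34.463 Mbps.

34.46 Mbps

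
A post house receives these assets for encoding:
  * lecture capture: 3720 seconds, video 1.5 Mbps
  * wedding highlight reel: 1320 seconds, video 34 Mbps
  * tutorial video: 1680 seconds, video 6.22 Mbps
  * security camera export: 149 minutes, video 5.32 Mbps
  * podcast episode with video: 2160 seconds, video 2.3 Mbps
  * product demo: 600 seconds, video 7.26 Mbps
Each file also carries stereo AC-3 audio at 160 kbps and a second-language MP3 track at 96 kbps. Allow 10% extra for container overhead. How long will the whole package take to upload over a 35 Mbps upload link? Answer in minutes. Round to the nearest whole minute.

Audio total: 160 + 96 = 256 kbps = 0.256 Mbps.
lecture capture: 1.756 Mbps × 3720 s × 1.10 = 7185.6 Mb
wedding highlight reel: 34.256 Mbps × 1320 s × 1.10 = 49739.7 Mb
tutorial video: 6.476 Mbps × 1680 s × 1.10 = 11967.6 Mb
security camera export: 5.576 Mbps × 8940 s × 1.10 = 54834.4 Mb
podcast episode with video: 2.556 Mbps × 2160 s × 1.10 = 6073.1 Mb
product demo: 7.516 Mbps × 600 s × 1.10 = 4960.6 Mb
Total: 134760.9 Mb = 16845.1 MB.
At 35 Mbps: 134760.9 / 35 = 3850 s ≈ 64.2 minutes.

64 minutes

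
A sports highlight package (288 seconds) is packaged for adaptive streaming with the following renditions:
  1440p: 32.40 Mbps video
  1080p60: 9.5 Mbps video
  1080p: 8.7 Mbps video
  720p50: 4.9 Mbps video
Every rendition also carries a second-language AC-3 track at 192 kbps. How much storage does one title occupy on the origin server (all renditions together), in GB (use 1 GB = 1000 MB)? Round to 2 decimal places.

Audio: 192 kbps = 0.192 Mbps.
Sum of rendition bitrates: (32.40+0.192) + (9.5+0.192) + (8.7+0.192) + (4.9+0.192) = 56.268 Mbps.
× 288 s = 16,205 Mb = 2,026 MB = 2.026 GB.

2.03 GB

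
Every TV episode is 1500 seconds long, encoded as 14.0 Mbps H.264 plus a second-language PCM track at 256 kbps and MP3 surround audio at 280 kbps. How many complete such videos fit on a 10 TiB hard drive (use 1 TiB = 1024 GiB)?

Audio total: 256 + 280 = 536 kbps = 0.536 Mbps.
Total bitrate: 14.536 Mbps.
Per item: 14.536 Mbps × 1500 s = 21,804 Mb = 2,726 MB.
Capacity: 10 TiB = 87,960,930 Mb; 4034.16 items → 4034 complete.

4034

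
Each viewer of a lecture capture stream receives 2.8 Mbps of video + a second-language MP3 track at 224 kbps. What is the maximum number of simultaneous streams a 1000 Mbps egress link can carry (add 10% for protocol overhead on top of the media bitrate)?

300

Audio: 224 kbps = 0.224 Mbps.
Per-viewer media rate: 3.024 Mbps.
On the wire with 10% overhead: 3.326 Mbps.
1000 Mbps = 1,000 Mbps; 1,000 / 3.326 = 300.63 → 300 viewers.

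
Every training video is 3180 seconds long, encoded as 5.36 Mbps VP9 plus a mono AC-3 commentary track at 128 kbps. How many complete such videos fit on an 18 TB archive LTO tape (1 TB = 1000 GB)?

8251

Audio: 128 kbps = 0.128 Mbps.
Total bitrate: 5.488 Mbps.
Per item: 5.488 Mbps × 3180 s = 17,452 Mb = 2,181 MB.
Capacity: 18 TB = 144,000,000 Mb; 8251.28 items → 8251 complete.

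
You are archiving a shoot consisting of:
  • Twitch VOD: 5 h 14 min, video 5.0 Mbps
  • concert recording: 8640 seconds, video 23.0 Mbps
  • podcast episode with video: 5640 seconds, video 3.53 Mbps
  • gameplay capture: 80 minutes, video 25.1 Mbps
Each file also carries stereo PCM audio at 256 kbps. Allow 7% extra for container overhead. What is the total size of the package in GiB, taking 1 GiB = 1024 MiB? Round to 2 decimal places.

55.18 GiB

Audio: 256 kbps = 0.256 Mbps.
Twitch VOD: 5.256 Mbps × 18840 s × 1.07 = 105954.7 Mb
concert recording: 23.256 Mbps × 8640 s × 1.07 = 214997.1 Mb
podcast episode with video: 3.786 Mbps × 5640 s × 1.07 = 22847.8 Mb
gameplay capture: 25.356 Mbps × 4800 s × 1.07 = 130228.4 Mb
Total: 474027.9 Mb = 59253.5 MB.
= 55.18 GiB.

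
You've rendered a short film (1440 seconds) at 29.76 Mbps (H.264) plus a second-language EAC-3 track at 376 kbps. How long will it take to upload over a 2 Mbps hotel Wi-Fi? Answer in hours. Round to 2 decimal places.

6.03 hours

Audio: 376 kbps = 0.376 Mbps.
Total bitrate: 30.136 Mbps.
File: 30.136 Mbps × 1440 s = 43395.8 Mb.
At 2 Mbps: 43395.8 / 2 = 21697.9 s ≈ 6.03 hours.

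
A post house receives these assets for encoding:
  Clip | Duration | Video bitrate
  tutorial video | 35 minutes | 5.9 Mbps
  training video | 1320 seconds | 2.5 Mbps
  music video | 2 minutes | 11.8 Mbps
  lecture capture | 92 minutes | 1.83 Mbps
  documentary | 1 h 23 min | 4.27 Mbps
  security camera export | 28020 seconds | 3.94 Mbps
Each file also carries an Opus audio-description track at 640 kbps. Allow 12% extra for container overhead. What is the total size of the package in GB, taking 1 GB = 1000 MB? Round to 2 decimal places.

26.01 GB

Audio: 640 kbps = 0.640 Mbps.
tutorial video: 6.540 Mbps × 2100 s × 1.12 = 15382.1 Mb
training video: 3.140 Mbps × 1320 s × 1.12 = 4642.2 Mb
music video: 12.440 Mbps × 120 s × 1.12 = 1671.9 Mb
lecture capture: 2.470 Mbps × 5520 s × 1.12 = 15270.5 Mb
documentary: 4.910 Mbps × 4980 s × 1.12 = 27386.0 Mb
security camera export: 4.580 Mbps × 28020 s × 1.12 = 143731.4 Mb
Total: 208084.1 Mb = 26010.5 MB.
= 26.01 GB.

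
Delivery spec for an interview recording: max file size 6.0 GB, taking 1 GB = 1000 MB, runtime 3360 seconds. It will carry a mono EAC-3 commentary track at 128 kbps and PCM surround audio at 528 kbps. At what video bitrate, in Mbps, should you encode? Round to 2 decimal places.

13.63 Mbps

Budget: 6.0 GB = 48000.0 Mb.
Total bitrate budget: 48000.0 Mb / 3360 s = 14.286 Mbps.
Audio total: 128 + 528 = 656 kbps = 0.656 Mbps.
Video: 14.286 − 0.656 = 13.630 Mbps.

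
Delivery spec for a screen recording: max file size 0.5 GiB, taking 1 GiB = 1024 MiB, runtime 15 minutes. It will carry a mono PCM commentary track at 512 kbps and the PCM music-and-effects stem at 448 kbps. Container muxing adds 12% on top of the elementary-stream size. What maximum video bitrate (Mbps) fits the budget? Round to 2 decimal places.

3.30 Mbps

Budget: 0.5 GiB = 4295.0 Mb.
Stream payload after overhead: 4295.0 / 1.12 = 3834.8 Mb.
15 min = 900 s
Total bitrate budget: 3834.8 Mb / 900 s = 4.261 Mbps.
Audio total: 512 + 448 = 960 kbps = 0.960 Mbps.
Video: 4.261 − 0.960 = 3.301 Mbps.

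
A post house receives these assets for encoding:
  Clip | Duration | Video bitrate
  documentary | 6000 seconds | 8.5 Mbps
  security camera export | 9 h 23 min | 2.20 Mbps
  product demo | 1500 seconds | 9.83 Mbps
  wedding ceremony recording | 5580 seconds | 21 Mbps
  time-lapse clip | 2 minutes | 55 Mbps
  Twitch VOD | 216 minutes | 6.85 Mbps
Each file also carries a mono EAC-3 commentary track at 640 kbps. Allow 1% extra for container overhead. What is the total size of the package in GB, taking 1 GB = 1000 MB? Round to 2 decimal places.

Audio: 640 kbps = 0.640 Mbps.
documentary: 9.140 Mbps × 6000 s × 1.01 = 55388.4 Mb
security camera export: 2.840 Mbps × 33780 s × 1.01 = 96894.6 Mb
product demo: 10.470 Mbps × 1500 s × 1.01 = 15862.0 Mb
wedding ceremony recording: 21.640 Mbps × 5580 s × 1.01 = 121958.7 Mb
time-lapse clip: 55.640 Mbps × 120 s × 1.01 = 6743.6 Mb
Twitch VOD: 7.490 Mbps × 12960 s × 1.01 = 98041.1 Mb
Total: 394888.4 Mb = 49361.0 MB.
= 49.36 GB.

49.36 GB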